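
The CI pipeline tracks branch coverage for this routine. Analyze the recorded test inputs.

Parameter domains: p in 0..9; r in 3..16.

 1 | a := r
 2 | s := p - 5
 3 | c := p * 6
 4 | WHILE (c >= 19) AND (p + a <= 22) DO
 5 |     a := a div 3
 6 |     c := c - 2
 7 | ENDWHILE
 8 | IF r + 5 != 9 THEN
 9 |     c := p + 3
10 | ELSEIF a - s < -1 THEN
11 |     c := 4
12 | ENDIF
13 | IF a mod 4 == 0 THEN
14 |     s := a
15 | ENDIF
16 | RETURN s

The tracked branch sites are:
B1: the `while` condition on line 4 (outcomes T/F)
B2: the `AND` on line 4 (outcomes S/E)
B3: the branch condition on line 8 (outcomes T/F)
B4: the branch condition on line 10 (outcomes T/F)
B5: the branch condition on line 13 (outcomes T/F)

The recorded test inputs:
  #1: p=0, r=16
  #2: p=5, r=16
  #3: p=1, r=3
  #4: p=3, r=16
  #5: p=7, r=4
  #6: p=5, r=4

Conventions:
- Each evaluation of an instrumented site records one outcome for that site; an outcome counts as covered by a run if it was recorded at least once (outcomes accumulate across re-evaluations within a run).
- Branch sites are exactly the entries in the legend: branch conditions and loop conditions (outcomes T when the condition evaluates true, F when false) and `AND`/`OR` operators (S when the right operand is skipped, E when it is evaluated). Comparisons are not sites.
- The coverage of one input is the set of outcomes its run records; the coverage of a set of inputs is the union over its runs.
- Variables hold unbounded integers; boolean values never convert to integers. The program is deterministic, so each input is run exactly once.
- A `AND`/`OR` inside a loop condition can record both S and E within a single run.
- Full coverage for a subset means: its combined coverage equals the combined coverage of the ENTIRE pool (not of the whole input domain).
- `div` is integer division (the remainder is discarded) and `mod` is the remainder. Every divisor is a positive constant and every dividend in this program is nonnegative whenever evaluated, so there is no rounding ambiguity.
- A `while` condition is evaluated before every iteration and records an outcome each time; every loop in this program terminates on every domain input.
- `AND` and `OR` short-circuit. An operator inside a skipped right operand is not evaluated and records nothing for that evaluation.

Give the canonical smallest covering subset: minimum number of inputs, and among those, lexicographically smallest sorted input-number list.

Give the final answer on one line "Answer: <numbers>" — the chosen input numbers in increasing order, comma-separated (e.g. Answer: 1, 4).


run #1 (p=0, r=16) runs B2->S, B1->F, B3->T, B5->T; records B1=F, B2=S, B3=T, B5=T
run #2 (p=5, r=16) runs B2->E, B1->T, B2->E, B1->T, B2->E, B1->T, B2->E, B1->T, B2->E, B1->T, B2->E, B1->T, B2->S, B1->F, ...; records B1=T, B1=F, B2=S, B2=E, B3=T, B5=T
run #3 (p=1, r=3) runs B2->S, B1->F, B3->T, B5->F; records B1=F, B2=S, B3=T, B5=F
run #4 (p=3, r=16) runs B2->S, B1->F, B3->T, B5->T; records B1=F, B2=S, B3=T, B5=T
run #5 (p=7, r=4) runs B2->E, B1->T, B2->E, B1->T, B2->E, B1->T, B2->E, B1->T, B2->E, B1->T, B2->E, B1->T, B2->E, B1->T, ...; records B1=T, B1=F, B2=S, B2=E, B3=F, B4=T, B5=T
run #6 (p=5, r=4) runs B2->E, B1->T, B2->E, B1->T, B2->E, B1->T, B2->E, B1->T, B2->E, B1->T, B2->E, B1->T, B2->S, B1->F, ...; records B1=T, B1=F, B2=S, B2=E, B3=F, B4=F, B5=T
union over all inputs: B1=T, B1=F, B2=S, B2=E, B3=T, B3=F, B4=T, B4=F, B5=T, B5=F (10 outcomes)
no size-1 subset reaches all 10 outcomes (best union: 7/10)
no size-2 subset reaches all 10 outcomes (best union: 9/10)
the canonical winner is {3, 5, 6}: size 3, full 10-outcome coverage, earliest index list among size-3 covers
Answer: 3, 5, 6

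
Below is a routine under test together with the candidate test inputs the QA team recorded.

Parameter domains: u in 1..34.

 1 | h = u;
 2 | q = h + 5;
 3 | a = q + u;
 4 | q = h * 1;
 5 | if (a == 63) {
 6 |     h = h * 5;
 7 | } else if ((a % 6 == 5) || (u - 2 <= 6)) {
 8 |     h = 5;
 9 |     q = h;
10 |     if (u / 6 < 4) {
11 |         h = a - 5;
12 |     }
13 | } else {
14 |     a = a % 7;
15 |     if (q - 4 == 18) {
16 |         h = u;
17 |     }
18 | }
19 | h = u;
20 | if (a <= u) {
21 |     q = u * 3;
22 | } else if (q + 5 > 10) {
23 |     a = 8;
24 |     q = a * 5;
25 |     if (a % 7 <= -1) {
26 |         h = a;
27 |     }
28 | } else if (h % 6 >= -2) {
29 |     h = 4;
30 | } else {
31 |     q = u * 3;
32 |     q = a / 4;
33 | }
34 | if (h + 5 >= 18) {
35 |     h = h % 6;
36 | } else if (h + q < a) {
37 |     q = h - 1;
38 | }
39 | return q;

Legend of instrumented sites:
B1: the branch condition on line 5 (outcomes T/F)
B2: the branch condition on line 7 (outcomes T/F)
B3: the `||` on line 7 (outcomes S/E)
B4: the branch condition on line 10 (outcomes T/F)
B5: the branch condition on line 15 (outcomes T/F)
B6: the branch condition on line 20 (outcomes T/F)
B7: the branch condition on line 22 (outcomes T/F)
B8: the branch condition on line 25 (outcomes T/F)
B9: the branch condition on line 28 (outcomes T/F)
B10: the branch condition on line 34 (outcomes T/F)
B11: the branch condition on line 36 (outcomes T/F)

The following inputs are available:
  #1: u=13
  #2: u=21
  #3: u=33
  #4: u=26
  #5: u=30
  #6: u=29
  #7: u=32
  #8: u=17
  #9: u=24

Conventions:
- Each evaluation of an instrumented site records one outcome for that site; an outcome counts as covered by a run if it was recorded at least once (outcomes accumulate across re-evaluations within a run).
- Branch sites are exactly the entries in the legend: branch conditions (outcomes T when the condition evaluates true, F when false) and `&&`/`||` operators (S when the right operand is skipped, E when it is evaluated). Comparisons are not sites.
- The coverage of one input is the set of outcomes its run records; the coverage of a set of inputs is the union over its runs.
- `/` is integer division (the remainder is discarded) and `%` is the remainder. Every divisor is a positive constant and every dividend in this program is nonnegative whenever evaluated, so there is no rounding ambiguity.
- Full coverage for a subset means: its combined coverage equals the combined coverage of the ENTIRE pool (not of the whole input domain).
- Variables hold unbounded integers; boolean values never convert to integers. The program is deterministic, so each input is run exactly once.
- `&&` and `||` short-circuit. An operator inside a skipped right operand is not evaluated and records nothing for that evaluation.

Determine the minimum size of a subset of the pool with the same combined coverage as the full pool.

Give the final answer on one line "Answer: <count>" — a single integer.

#1 (u=13) -> B1->F, B3->E, B2->F, B5->F, B6->T, B10->T; covered: B1=F, B2=F, B3=E, B5=F, B6=T, B10=T
#2 (u=21) -> B1->F, B3->S, B2->T, B4->T, B6->F, B7->F, B9->T, B10->F, B11->T; covered: B1=F, B2=T, B3=S, B4=T, B6=F, B7=F, B9=T, B10=F, B11=T
#3 (u=33) -> B1->F, B3->S, B2->T, B4->F, B6->F, B7->F, B9->T, B10->F, B11->T; covered: B1=F, B2=T, B3=S, B4=F, B6=F, B7=F, B9=T, B10=F, B11=T
#4 (u=26) -> B1->F, B3->E, B2->F, B5->F, B6->T, B10->T; covered: B1=F, B2=F, B3=E, B5=F, B6=T, B10=T
#5 (u=30) -> B1->F, B3->S, B2->T, B4->F, B6->F, B7->F, B9->T, B10->F, B11->T; covered: B1=F, B2=T, B3=S, B4=F, B6=F, B7=F, B9=T, B10=F, B11=T
#6 (u=29) -> B1->T, B6->F, B7->T, B8->F, B10->T; covered: B1=T, B6=F, B7=T, B8=F, B10=T
#7 (u=32) -> B1->F, B3->E, B2->F, B5->F, B6->T, B10->T; covered: B1=F, B2=F, B3=E, B5=F, B6=T, B10=T
#8 (u=17) -> B1->F, B3->E, B2->F, B5->F, B6->T, B10->T; covered: B1=F, B2=F, B3=E, B5=F, B6=T, B10=T
#9 (u=24) -> B1->F, B3->S, B2->T, B4->F, B6->F, B7->F, B9->T, B10->F, B11->T; covered: B1=F, B2=T, B3=S, B4=F, B6=F, B7=F, B9=T, B10=F, B11=T
together the pool reaches 18 outcomes: B1=T, B1=F, B2=T, B2=F, B3=S, B3=E, B4=T, B4=F, B5=F, B6=T, B6=F, B7=T, B7=F, B8=F, B9=T, B10=T, B10=F, B11=T
size 1 is not enough: best union over all size-1 subsets is 9/18
size 2 is not enough: best union over all size-2 subsets is 14/18
size 3 is not enough: best union over all size-3 subsets is 17/18
size 4: inputs {1, 2, 3, 6} cover all 18 outcomes, and no lexicographically smaller subset of this size does

Answer: 4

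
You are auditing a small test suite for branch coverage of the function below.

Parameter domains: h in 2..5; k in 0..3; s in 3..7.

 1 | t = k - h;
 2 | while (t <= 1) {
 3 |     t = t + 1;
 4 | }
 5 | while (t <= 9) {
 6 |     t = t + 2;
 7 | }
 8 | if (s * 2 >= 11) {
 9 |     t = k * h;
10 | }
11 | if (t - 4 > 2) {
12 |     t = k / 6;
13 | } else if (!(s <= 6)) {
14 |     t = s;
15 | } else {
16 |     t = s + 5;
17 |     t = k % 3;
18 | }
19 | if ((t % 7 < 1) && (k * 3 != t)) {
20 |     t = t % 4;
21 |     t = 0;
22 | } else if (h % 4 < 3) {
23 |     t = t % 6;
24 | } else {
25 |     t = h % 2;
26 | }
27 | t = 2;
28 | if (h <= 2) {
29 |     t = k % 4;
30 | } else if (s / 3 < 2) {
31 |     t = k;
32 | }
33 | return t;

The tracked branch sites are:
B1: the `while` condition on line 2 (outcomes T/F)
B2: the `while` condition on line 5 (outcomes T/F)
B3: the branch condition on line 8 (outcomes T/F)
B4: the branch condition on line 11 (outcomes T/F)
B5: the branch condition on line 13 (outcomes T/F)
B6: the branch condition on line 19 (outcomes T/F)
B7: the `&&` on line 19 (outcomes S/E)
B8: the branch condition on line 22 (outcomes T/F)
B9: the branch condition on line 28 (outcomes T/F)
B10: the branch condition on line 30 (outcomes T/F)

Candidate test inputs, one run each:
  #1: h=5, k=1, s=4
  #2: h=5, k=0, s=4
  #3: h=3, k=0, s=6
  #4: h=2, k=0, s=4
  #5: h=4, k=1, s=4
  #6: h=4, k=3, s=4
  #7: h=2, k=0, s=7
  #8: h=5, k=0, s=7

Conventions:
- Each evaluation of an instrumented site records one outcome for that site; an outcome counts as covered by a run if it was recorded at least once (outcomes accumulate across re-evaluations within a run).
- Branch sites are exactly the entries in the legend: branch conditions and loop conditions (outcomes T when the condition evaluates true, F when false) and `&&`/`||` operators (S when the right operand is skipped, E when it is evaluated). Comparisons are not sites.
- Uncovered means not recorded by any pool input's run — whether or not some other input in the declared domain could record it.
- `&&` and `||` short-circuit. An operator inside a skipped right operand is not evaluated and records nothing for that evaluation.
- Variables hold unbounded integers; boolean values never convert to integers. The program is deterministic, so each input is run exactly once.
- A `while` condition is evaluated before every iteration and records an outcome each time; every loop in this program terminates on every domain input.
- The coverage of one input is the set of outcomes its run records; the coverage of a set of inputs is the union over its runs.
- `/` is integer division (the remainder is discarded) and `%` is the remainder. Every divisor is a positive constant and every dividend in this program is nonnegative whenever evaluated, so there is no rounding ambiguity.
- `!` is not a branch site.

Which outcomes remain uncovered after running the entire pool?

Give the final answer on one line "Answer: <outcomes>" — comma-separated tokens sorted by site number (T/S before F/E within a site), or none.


input #1 (h=5, k=1, s=4): events B1->T, B1->T, B1->T, B1->T, B1->T, B1->T, B1->F, B2->T, B2->T, B2->T, B2->T, B2->F, B3->F, B4->T, ...; covers B1=T, B1=F, B2=T, B2=F, B3=F, B4=T, B6=T, B7=E, B9=F, B10=T
input #2 (h=5, k=0, s=4): events B1->T, B1->T, B1->T, B1->T, B1->T, B1->T, B1->T, B1->F, B2->T, B2->T, B2->T, B2->T, B2->F, B3->F, ...; covers B1=T, B1=F, B2=T, B2=F, B3=F, B4=T, B6=F, B7=E, B8=T, B9=F, B10=T
input #3 (h=3, k=0, s=6): events B1->T, B1->T, B1->T, B1->T, B1->T, B1->F, B2->T, B2->T, B2->T, B2->T, B2->F, B3->T, B4->F, B5->F, ...; covers B1=T, B1=F, B2=T, B2=F, B3=T, B4=F, B5=F, B6=F, B7=E, B8=F, B9=F, B10=F
input #4 (h=2, k=0, s=4): events B1->T, B1->T, B1->T, B1->T, B1->F, B2->T, B2->T, B2->T, B2->T, B2->F, B3->F, B4->T, B7->E, B6->F, ...; covers B1=T, B1=F, B2=T, B2=F, B3=F, B4=T, B6=F, B7=E, B8=T, B9=T
input #5 (h=4, k=1, s=4): events B1->T, B1->T, B1->T, B1->T, B1->T, B1->F, B2->T, B2->T, B2->T, B2->T, B2->F, B3->F, B4->T, B7->E, ...; covers B1=T, B1=F, B2=T, B2=F, B3=F, B4=T, B6=T, B7=E, B9=F, B10=T
input #6 (h=4, k=3, s=4): events B1->T, B1->T, B1->T, B1->F, B2->T, B2->T, B2->T, B2->T, B2->F, B3->F, B4->T, B7->E, B6->T, B9->F, ...; covers B1=T, B1=F, B2=T, B2=F, B3=F, B4=T, B6=T, B7=E, B9=F, B10=T
input #7 (h=2, k=0, s=7): events B1->T, B1->T, B1->T, B1->T, B1->F, B2->T, B2->T, B2->T, B2->T, B2->F, B3->T, B4->F, B5->T, B7->E, ...; covers B1=T, B1=F, B2=T, B2=F, B3=T, B4=F, B5=T, B6=T, B7=E, B9=T
input #8 (h=5, k=0, s=7): events B1->T, B1->T, B1->T, B1->T, B1->T, B1->T, B1->T, B1->F, B2->T, B2->T, B2->T, B2->T, B2->F, B3->T, ...; covers B1=T, B1=F, B2=T, B2=F, B3=T, B4=F, B5=T, B6=T, B7=E, B9=F, B10=F
union over the pool: B1=T, B1=F, B2=T, B2=F, B3=T, B3=F, B4=T, B4=F, B5=T, B5=F, B6=T, B6=F, B7=E, B8=T, B8=F, B9=T, B9=F, B10=T, B10=F
uncovered (1 of 20): B7=S
Answer: B7=S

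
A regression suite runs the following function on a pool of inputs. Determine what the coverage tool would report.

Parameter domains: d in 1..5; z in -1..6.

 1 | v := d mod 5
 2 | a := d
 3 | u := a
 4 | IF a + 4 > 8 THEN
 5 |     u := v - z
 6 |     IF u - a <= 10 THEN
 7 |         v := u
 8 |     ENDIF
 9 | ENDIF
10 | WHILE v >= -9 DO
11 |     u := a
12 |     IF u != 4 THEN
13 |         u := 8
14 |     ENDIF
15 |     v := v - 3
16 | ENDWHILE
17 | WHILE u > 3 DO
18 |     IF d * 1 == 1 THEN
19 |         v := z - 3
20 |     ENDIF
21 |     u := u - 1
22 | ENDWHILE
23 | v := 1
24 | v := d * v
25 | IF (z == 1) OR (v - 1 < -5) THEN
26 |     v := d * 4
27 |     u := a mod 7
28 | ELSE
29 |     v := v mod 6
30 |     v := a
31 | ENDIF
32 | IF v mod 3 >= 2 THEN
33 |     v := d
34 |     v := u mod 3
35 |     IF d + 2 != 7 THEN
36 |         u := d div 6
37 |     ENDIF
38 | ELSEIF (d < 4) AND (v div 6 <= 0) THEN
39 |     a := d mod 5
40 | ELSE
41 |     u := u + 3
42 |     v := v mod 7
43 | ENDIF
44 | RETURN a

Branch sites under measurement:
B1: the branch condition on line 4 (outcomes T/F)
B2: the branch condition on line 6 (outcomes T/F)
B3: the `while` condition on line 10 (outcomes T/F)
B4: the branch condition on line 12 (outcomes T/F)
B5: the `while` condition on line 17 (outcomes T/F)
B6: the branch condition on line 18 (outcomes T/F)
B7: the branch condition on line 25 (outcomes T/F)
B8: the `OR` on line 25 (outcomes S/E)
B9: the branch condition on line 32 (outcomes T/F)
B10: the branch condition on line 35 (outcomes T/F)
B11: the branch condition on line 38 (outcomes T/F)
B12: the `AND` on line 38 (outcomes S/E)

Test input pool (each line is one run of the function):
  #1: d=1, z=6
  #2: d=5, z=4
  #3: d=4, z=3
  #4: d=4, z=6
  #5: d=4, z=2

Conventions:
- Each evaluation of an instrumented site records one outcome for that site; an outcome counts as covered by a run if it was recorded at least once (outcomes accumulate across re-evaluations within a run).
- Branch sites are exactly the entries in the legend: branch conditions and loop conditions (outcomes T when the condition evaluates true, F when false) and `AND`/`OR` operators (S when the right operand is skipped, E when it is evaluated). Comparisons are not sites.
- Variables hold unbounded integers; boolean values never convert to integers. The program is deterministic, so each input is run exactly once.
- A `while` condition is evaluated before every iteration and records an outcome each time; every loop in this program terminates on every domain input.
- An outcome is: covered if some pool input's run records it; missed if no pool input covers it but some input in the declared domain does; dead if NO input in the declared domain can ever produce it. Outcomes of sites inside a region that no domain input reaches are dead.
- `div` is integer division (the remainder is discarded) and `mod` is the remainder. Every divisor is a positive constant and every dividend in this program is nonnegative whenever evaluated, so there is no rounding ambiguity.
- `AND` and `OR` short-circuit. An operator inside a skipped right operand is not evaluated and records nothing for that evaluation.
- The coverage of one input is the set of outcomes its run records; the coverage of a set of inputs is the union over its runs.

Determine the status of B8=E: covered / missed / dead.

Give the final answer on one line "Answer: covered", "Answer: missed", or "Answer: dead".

B8=E is recorded by pool input(s) 1, 2, 3, 4, 5 -> covered

Answer: covered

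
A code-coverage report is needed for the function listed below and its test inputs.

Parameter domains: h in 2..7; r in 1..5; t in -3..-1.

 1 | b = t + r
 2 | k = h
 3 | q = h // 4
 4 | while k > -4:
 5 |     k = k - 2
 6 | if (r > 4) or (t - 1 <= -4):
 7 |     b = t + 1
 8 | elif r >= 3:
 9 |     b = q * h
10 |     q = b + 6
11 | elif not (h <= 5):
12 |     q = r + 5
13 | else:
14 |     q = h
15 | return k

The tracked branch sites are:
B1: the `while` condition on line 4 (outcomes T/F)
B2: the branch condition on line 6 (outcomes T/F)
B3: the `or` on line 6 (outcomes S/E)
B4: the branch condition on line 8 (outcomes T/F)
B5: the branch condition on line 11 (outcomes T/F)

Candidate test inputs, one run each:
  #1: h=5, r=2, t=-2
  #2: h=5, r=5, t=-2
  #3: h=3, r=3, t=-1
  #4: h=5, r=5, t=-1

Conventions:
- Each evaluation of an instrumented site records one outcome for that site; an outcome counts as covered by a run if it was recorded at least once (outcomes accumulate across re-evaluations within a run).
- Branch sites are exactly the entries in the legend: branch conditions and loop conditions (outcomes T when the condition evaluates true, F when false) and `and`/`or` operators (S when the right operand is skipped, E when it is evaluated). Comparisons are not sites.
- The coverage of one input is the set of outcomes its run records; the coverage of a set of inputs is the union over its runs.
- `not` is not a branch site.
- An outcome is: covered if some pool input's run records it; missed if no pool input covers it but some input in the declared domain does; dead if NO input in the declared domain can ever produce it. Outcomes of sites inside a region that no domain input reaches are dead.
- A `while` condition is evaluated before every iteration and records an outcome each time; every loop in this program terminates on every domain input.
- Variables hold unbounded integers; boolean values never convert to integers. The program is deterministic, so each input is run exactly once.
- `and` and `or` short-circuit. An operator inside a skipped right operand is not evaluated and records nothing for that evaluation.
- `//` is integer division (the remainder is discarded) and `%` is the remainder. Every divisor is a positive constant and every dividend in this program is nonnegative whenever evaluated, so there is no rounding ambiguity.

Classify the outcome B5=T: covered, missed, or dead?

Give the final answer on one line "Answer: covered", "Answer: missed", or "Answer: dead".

no pool input records B5=T
but domain input (h=6, r=1, t=-2) does record it -> reachable, so missed

Answer: missed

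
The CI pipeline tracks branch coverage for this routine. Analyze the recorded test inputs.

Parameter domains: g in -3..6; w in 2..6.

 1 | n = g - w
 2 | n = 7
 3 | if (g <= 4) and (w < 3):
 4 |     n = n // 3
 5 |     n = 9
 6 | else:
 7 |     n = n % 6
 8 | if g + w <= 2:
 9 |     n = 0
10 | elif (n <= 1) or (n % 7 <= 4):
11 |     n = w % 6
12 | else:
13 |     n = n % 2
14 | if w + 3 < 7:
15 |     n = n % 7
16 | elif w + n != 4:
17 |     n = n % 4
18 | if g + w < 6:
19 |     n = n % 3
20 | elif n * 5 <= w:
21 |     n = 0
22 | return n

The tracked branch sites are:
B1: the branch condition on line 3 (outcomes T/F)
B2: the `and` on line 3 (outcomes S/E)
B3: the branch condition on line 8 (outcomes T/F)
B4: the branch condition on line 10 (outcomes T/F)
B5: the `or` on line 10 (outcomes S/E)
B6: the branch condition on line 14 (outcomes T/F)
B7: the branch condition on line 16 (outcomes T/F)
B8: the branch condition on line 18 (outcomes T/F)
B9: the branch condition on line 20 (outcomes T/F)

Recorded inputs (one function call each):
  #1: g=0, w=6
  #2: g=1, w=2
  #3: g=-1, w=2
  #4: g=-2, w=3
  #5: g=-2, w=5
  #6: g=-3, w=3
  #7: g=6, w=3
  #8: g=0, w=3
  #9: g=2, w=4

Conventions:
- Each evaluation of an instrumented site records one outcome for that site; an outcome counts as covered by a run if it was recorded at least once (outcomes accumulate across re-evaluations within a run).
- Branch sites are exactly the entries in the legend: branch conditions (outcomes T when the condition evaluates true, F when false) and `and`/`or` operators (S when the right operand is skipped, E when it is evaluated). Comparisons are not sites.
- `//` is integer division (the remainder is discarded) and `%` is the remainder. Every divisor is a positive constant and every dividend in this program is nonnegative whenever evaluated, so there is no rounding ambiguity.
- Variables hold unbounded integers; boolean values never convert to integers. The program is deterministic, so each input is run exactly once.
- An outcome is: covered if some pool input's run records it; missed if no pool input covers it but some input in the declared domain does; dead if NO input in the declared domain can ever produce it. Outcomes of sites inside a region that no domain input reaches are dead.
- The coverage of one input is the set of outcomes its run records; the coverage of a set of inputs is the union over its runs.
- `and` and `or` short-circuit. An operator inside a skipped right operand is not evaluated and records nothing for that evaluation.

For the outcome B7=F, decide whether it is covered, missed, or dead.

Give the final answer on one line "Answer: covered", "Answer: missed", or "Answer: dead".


no pool input records B7=F
but domain input (g=-3, w=4) does record it -> reachable, so missed
Answer: missed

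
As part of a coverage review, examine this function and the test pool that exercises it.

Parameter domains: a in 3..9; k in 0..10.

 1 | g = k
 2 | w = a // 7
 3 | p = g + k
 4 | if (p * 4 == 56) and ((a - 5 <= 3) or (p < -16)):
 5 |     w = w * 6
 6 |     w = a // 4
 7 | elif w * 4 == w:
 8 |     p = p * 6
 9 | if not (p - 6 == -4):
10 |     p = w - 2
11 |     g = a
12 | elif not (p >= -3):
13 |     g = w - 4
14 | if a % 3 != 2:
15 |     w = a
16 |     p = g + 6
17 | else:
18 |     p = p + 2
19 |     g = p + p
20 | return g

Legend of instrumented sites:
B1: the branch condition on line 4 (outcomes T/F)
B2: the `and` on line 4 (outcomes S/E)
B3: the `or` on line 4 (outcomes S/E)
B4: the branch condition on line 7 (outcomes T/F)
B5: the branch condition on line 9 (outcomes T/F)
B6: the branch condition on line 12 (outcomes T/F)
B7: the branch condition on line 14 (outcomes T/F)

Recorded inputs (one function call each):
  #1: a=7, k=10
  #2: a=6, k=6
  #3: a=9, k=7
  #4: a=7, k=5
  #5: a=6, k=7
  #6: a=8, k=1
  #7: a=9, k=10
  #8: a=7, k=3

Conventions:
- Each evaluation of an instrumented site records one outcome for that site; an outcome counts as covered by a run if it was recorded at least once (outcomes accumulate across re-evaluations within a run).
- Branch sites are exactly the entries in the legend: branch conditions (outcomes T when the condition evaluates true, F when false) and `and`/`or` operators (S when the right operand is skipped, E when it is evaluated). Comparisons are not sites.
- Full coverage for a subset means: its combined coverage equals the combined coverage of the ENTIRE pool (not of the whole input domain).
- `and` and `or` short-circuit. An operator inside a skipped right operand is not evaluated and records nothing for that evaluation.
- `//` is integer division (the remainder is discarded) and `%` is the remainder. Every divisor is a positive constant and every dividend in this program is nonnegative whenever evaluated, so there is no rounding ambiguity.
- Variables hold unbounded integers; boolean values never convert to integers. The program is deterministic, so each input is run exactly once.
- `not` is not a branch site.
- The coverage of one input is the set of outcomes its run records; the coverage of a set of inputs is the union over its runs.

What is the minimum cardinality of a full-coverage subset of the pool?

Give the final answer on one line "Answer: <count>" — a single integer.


run #1 (a=7, k=10) runs B2->S, B1->F, B4->F, B5->T, B7->T; records B1=F, B2=S, B4=F, B5=T, B7=T
run #2 (a=6, k=6) runs B2->S, B1->F, B4->T, B5->T, B7->T; records B1=F, B2=S, B4=T, B5=T, B7=T
run #3 (a=9, k=7) runs B2->E, B3->E, B1->F, B4->F, B5->T, B7->T; records B1=F, B2=E, B3=E, B4=F, B5=T, B7=T
run #4 (a=7, k=5) runs B2->S, B1->F, B4->F, B5->T, B7->T; records B1=F, B2=S, B4=F, B5=T, B7=T
run #5 (a=6, k=7) runs B2->E, B3->S, B1->T, B5->T, B7->T; records B1=T, B2=E, B3=S, B5=T, B7=T
run #6 (a=8, k=1) runs B2->S, B1->F, B4->F, B5->F, B6->F, B7->F; records B1=F, B2=S, B4=F, B5=F, B6=F, B7=F
run #7 (a=9, k=10) runs B2->S, B1->F, B4->F, B5->T, B7->T; records B1=F, B2=S, B4=F, B5=T, B7=T
run #8 (a=7, k=3) runs B2->S, B1->F, B4->F, B5->T, B7->T; records B1=F, B2=S, B4=F, B5=T, B7=T
the full pool covers 13 outcomes: B1=T, B1=F, B2=S, B2=E, B3=S, B3=E, B4=T, B4=F, B5=T, B5=F, B6=F, B7=T, B7=F
no size-1 subset reaches all 13 outcomes (best union: 6/13)
no size-2 subset reaches all 13 outcomes (best union: 11/13)
no size-3 subset reaches all 13 outcomes (best union: 12/13)
size 4: inputs {2, 3, 5, 6} cover all 13 outcomes, and no lexicographically smaller subset of this size does
Answer: 4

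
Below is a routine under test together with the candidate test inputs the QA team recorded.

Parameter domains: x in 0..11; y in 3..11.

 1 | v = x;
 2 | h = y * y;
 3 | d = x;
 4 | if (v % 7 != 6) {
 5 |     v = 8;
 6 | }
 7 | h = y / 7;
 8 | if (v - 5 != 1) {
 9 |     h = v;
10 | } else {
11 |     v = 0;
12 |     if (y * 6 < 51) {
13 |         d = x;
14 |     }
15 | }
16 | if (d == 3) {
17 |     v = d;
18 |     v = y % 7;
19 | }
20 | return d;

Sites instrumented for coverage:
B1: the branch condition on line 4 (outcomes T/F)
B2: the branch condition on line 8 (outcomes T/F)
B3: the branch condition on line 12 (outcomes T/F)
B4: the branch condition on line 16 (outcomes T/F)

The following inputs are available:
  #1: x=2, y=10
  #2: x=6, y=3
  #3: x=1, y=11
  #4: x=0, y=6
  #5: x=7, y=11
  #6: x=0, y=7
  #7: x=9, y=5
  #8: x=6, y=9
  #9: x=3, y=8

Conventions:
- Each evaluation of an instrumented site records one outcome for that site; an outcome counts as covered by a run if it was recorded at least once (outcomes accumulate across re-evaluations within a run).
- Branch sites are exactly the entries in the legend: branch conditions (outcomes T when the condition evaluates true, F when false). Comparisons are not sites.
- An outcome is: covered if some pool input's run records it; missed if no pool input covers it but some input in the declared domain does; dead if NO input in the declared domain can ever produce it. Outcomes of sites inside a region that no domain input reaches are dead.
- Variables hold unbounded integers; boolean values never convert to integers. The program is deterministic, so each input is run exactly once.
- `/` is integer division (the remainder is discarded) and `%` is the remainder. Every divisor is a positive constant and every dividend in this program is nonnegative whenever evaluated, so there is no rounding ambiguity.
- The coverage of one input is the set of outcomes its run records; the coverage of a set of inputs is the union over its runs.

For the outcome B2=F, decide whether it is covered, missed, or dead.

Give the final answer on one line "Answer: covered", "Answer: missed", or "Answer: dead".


B2=F is recorded by pool input(s) 2, 8 -> covered
Answer: covered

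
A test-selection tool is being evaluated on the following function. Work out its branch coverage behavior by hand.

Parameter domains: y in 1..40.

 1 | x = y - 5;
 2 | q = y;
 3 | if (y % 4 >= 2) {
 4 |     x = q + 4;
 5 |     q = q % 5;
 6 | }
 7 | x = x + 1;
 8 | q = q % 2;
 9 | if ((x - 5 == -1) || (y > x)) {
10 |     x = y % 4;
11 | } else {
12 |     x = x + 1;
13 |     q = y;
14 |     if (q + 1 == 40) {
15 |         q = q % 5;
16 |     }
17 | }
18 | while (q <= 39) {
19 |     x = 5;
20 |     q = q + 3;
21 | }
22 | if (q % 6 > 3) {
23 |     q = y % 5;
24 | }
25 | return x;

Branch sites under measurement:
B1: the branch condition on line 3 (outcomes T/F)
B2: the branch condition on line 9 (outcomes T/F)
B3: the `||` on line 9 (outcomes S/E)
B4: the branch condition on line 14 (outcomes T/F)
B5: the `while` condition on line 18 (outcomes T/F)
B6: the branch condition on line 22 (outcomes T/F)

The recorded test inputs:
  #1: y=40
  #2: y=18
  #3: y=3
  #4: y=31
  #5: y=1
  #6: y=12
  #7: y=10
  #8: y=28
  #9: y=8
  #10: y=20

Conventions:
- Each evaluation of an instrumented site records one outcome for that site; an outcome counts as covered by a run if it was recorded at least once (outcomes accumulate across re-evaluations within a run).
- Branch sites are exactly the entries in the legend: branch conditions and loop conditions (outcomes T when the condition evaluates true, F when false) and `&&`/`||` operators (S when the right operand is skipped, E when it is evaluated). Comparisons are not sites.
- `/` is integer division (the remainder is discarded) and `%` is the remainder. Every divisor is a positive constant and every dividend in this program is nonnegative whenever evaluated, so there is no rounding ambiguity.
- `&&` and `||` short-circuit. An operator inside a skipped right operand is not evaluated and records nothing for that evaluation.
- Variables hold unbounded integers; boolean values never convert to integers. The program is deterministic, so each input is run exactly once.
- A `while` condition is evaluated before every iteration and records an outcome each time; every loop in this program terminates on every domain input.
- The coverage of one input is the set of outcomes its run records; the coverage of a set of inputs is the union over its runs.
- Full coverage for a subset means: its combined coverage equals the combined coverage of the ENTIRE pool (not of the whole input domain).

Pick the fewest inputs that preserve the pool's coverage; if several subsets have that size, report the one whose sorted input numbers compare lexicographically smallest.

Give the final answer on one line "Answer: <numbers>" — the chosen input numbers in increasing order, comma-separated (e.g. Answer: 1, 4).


input #1, y=40: outcomes B1=F, B2=T, B3=E, B5=T, B5=F, B6=F
input #2, y=18: outcomes B1=T, B2=F, B3=E, B4=F, B5=T, B5=F, B6=F
input #3, y=3: outcomes B1=T, B2=F, B3=E, B4=F, B5=T, B5=F, B6=F
input #4, y=31: outcomes B1=T, B2=F, B3=E, B4=F, B5=T, B5=F, B6=T
input #5, y=1: outcomes B1=F, B2=T, B3=E, B5=T, B5=F, B6=T
input #6, y=12: outcomes B1=F, B2=T, B3=E, B5=T, B5=F, B6=F
input #7, y=10: outcomes B1=T, B2=F, B3=E, B4=F, B5=T, B5=F, B6=T
input #8, y=28: outcomes B1=F, B2=T, B3=E, B5=T, B5=F, B6=F
input #9, y=8: outcomes B1=F, B2=T, B3=S, B5=T, B5=F, B6=F
input #10, y=20: outcomes B1=F, B2=T, B3=E, B5=T, B5=F, B6=F
the full pool covers 11 outcomes: B1=T, B1=F, B2=T, B2=F, B3=S, B3=E, B4=F, B5=T, B5=F, B6=T, B6=F
size 1 is not enough: best union over all size-1 subsets is 7/11
at size 2, {4, 9} reaches all 11 outcomes; every lexicographically earlier size-2 subset fails
Answer: 4, 9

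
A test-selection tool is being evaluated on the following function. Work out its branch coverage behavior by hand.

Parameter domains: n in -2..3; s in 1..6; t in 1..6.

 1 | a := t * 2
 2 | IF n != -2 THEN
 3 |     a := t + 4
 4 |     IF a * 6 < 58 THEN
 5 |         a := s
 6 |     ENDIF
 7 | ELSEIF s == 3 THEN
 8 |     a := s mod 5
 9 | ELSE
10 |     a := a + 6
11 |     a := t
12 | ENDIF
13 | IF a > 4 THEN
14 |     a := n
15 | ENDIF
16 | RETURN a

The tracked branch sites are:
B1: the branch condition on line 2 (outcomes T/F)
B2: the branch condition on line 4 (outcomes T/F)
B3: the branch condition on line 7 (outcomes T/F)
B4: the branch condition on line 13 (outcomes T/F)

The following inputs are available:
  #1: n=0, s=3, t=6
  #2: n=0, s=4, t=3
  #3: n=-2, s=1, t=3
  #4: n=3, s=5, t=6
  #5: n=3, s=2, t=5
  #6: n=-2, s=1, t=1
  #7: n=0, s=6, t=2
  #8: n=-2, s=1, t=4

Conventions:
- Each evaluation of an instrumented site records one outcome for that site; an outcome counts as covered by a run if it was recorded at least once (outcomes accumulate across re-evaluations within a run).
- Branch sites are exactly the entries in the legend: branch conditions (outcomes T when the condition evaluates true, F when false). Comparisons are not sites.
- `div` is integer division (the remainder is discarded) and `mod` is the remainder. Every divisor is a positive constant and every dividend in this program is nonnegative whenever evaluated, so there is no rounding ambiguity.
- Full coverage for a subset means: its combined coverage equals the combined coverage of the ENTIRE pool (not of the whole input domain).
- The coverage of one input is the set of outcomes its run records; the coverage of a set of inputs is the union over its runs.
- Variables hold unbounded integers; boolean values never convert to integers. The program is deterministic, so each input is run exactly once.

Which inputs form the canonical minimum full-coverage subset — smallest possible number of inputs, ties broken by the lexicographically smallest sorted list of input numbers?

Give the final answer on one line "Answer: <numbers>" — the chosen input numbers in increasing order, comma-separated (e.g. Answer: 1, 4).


test 1 (n=0, s=3, t=6) hits B1=T, B2=F, B4=T
test 2 (n=0, s=4, t=3) hits B1=T, B2=T, B4=F
test 3 (n=-2, s=1, t=3) hits B1=F, B3=F, B4=F
test 4 (n=3, s=5, t=6) hits B1=T, B2=F, B4=T
test 5 (n=3, s=2, t=5) hits B1=T, B2=T, B4=F
test 6 (n=-2, s=1, t=1) hits B1=F, B3=F, B4=F
test 7 (n=0, s=6, t=2) hits B1=T, B2=T, B4=T
test 8 (n=-2, s=1, t=4) hits B1=F, B3=F, B4=F
union over all inputs: B1=T, B1=F, B2=T, B2=F, B3=F, B4=T, B4=F (7 outcomes)
no size-1 subset reaches all 7 outcomes (best union: 3/7)
no size-2 subset reaches all 7 outcomes (best union: 6/7)
at size 3, {1, 2, 3} reaches all 7 outcomes; every lexicographically earlier size-3 subset fails
Answer: 1, 2, 3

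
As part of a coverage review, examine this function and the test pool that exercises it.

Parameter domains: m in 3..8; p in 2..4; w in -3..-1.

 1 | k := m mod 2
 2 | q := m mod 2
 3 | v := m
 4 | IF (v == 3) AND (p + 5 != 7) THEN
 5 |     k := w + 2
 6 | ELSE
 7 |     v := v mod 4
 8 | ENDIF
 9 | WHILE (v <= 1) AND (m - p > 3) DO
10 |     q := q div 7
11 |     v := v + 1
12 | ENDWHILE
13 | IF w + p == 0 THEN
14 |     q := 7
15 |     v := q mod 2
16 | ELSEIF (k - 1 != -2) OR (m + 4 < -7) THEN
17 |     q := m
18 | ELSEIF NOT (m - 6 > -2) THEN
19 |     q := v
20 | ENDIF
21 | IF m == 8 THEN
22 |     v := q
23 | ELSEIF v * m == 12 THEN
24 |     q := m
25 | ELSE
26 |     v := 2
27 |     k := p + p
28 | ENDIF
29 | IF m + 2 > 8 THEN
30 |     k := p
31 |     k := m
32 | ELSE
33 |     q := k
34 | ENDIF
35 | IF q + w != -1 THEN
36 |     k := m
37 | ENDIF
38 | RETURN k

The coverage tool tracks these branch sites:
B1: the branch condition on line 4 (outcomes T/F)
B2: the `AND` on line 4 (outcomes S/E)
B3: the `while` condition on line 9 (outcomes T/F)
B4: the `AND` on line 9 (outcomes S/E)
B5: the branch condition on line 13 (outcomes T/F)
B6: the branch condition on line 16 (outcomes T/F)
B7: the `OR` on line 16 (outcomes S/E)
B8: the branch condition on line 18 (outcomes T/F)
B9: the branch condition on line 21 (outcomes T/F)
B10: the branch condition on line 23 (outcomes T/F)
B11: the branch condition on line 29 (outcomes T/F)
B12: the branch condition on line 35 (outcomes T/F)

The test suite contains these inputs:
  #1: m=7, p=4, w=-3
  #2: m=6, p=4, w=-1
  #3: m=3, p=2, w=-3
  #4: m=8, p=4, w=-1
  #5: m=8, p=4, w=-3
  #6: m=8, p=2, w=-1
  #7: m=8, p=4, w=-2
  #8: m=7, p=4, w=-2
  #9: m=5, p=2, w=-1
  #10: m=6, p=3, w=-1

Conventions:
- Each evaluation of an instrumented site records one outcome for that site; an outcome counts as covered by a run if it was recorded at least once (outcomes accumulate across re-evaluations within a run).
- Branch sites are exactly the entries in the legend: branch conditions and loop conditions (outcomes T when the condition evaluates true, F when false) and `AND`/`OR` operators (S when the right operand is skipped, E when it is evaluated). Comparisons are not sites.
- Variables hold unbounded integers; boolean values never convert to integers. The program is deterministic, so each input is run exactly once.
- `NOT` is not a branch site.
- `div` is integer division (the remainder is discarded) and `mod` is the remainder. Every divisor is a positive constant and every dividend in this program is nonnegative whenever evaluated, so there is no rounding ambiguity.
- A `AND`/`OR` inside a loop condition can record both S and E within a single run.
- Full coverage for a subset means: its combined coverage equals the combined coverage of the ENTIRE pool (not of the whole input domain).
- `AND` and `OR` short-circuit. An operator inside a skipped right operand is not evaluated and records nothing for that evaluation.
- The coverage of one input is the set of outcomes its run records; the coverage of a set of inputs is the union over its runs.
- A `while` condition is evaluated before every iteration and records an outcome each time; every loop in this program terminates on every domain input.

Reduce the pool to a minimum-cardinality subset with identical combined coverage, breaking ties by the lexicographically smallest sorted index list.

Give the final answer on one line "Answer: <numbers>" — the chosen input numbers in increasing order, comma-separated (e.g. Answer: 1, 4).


input #1 (m=7, p=4, w=-3): covers B1=F, B2=S, B3=F, B4=S, B5=F, B6=T, B7=S, B9=F, B10=F, B11=T, B12=T
input #2 (m=6, p=4, w=-1): covers B1=F, B2=S, B3=F, B4=S, B5=F, B6=T, B7=S, B9=F, B10=T, B11=F, B12=F
input #3 (m=3, p=2, w=-3): covers B1=F, B2=E, B3=F, B4=S, B5=F, B6=T, B7=S, B9=F, B10=F, B11=F, B12=T
input #4 (m=8, p=4, w=-1): covers B1=F, B2=S, B3=T, B3=F, B4=S, B4=E, B5=F, B6=T, B7=S, B9=T, B11=T, B12=T
input #5 (m=8, p=4, w=-3): covers B1=F, B2=S, B3=T, B3=F, B4=S, B4=E, B5=F, B6=T, B7=S, B9=T, B11=T, B12=T
input #6 (m=8, p=2, w=-1): covers B1=F, B2=S, B3=T, B3=F, B4=S, B4=E, B5=F, B6=T, B7=S, B9=T, B11=T, B12=T
input #7 (m=8, p=4, w=-2): covers B1=F, B2=S, B3=T, B3=F, B4=S, B4=E, B5=F, B6=T, B7=S, B9=T, B11=T, B12=T
input #8 (m=7, p=4, w=-2): covers B1=F, B2=S, B3=F, B4=S, B5=F, B6=T, B7=S, B9=F, B10=F, B11=T, B12=T
input #9 (m=5, p=2, w=-1): covers B1=F, B2=S, B3=F, B4=E, B5=F, B6=T, B7=S, B9=F, B10=F, B11=F, B12=T
input #10 (m=6, p=3, w=-1): covers B1=F, B2=S, B3=F, B4=S, B5=F, B6=T, B7=S, B9=F, B10=T, B11=F, B12=F
union over all inputs: B1=F, B2=S, B2=E, B3=T, B3=F, B4=S, B4=E, B5=F, B6=T, B7=S, B9=T, B9=F, B10=T, B10=F, B11=T, B11=F, B12=T, B12=F (18 outcomes)
no size-1 subset reaches all 18 outcomes (best union: 12/18)
no size-2 subset reaches all 18 outcomes (best union: 16/18)
at size 3, {2, 3, 4} reaches all 18 outcomes; every lexicographically earlier size-3 subset fails
Answer: 2, 3, 4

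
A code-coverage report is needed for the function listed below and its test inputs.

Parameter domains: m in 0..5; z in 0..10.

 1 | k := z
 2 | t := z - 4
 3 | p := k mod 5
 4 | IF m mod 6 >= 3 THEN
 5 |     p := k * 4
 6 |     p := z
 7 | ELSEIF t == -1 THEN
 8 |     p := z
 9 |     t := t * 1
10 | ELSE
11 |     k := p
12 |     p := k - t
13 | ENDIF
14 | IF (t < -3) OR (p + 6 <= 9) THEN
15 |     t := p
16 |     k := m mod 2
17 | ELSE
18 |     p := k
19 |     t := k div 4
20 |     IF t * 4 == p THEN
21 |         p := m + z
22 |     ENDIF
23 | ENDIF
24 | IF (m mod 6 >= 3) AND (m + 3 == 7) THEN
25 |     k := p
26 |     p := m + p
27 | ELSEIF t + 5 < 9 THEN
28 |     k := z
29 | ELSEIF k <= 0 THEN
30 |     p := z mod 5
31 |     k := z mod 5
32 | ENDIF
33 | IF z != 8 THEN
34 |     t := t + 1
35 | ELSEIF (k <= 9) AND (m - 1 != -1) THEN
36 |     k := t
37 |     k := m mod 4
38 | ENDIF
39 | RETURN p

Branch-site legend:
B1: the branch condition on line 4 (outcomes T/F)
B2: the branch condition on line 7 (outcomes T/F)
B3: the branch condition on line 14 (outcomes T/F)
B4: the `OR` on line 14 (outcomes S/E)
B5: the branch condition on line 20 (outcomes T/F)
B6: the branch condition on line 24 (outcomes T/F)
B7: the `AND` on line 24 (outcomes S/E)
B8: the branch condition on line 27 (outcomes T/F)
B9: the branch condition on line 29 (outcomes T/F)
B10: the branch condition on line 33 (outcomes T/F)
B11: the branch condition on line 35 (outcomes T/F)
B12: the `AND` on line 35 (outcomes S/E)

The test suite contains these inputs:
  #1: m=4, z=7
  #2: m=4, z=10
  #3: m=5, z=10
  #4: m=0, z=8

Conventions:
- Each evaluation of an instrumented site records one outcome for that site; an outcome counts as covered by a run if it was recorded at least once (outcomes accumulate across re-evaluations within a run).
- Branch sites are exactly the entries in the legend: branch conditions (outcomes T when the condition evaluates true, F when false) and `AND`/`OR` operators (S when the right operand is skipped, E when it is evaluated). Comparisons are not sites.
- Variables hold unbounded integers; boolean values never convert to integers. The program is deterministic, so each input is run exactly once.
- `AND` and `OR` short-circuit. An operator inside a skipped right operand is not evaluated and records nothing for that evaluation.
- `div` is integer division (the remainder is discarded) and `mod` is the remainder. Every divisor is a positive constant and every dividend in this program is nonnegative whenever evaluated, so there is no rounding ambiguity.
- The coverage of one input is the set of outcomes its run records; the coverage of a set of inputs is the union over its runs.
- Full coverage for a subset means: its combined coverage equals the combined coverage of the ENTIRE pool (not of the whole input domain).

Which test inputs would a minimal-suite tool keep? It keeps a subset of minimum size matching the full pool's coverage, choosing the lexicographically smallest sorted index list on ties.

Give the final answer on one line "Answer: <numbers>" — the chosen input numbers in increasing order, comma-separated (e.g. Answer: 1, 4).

input #1 (m=4, z=7): covers B1=T, B3=F, B4=E, B5=F, B6=T, B7=E, B10=T
input #2 (m=4, z=10): covers B1=T, B3=F, B4=E, B5=F, B6=T, B7=E, B10=T
input #3 (m=5, z=10): covers B1=T, B3=F, B4=E, B5=F, B6=F, B7=E, B8=T, B10=T
input #4 (m=0, z=8): covers B1=F, B2=F, B3=T, B4=E, B6=F, B7=S, B8=T, B10=F, B11=F, B12=E
together the pool reaches 16 outcomes: B1=T, B1=F, B2=F, B3=T, B3=F, B4=E, B5=F, B6=T, B6=F, B7=S, B7=E, B8=T, B10=T, B10=F, B11=F, B12=E
checked all size-1 subsets: none covers 16 outcomes (max 10/16)
size 2: inputs {1, 4} cover all 16 outcomes, and no lexicographically smaller subset of this size does

Answer: 1, 4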